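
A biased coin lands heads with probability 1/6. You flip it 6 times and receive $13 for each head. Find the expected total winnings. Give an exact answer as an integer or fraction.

$13

E[#heads] = 6·1/6 = 1 (linearity over flips).
E[winnings] = 13·1 = 13.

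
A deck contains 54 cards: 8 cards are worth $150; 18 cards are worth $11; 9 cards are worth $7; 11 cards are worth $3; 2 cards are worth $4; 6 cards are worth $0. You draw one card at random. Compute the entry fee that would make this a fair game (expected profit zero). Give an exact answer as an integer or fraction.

751/27 dollars

E[payout] = (8/54)·150 + (18/54)·11 + (9/54)·7 + (11/54)·3 + (2/54)·4 + (6/54)·0 = 751/27
Fair fee = E[payout] = 751/27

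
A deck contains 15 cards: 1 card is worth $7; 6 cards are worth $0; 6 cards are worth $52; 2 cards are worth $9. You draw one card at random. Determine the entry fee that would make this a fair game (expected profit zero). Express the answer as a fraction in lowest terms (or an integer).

337/15 dollars

E[payout] = (1/15)·7 + (6/15)·0 + (6/15)·52 + (2/15)·9 = 337/15
Fair fee = E[payout] = 337/15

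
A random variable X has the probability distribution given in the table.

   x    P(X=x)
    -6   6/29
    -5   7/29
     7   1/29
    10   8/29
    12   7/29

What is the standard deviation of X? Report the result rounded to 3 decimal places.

E[X] = 100/29, E[X²] = 2248/29
Var(X) = E[X²] − (E[X])² = 2248/29 − 10000/841 = 55192/841
SD(X) = √(55192/841) ≈ 8.101

8.101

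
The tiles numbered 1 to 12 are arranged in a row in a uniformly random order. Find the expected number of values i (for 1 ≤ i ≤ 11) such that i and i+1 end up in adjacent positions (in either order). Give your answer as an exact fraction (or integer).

11/6

For each i ∈ {1,…,11}, let Xᵢ = 1 if i and i+1 are adjacent. P(Xᵢ=1) = 2·(12−1)!/12! = 2/12.
By linearity, E[ΣXᵢ] = (11)·(2/12) = 11/6.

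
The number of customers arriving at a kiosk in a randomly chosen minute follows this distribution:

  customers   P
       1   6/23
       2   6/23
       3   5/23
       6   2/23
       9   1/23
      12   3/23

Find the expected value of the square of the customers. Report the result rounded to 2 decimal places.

28.70

E[X²] = (6/23)·1 + (6/23)·4 + (5/23)·9 + (2/23)·36 + (1/23)·81 + (3/23)·144
     = 660/23 ≈ 28.70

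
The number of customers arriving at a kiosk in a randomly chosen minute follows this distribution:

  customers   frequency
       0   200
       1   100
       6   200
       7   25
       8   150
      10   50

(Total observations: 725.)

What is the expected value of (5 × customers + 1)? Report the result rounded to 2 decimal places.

Total = 725, so P(customers=0) = 200/725, etc.
E[5x+1] = (8/29)·1 + (4/29)·6 + (8/29)·31 + (1/29)·36 + (6/29)·41 + (2/29)·51
     = 664/29 ≈ 22.90

22.90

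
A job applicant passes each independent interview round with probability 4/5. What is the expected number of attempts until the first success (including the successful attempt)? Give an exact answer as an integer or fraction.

For a geometric distribution, E[trials] = 1/p = 1/(4/5) = 5/4.

5/4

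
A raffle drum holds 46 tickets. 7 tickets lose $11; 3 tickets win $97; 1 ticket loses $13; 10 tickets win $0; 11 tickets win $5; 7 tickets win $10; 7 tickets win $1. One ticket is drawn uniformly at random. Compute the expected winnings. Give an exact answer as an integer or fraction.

E[payout] = (7/46)·(-11) + (3/46)·97 + (1/46)·(-13) + (10/46)·0 + (11/46)·5 + (7/46)·10 + (7/46)·1 = 333/46

333/46 dollars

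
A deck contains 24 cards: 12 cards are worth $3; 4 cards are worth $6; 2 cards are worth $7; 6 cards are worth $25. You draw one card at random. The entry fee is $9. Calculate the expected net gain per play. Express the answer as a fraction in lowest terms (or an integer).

E[payout] = (12/24)·3 + (4/24)·6 + (2/24)·7 + (6/24)·25 = 28/3
Expected profit = 28/3 − 9 = 1/3

1/3 dollars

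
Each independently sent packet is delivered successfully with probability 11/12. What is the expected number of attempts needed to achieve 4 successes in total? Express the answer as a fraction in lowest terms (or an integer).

By linearity (sum of 4 independent geometric waits), E[trials] = 4/p = 4/(11/12) = 48/11.

48/11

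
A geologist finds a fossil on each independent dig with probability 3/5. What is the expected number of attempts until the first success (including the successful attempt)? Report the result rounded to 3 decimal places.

1.667

For a geometric distribution, E[trials] = 1/p = 1/(3/5) = 5/3.
≈ 1.667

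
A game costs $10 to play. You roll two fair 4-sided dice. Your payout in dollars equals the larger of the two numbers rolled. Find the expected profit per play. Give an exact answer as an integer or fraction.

Distribution of the larger of the two numbers rolled: 1 w.p. 1/16, 2 w.p. 3/16, 3 w.p. 5/16, 4 w.p. 7/16
E[payout] = (1/16)·1 + (3/16)·2 + (5/16)·3 + (7/16)·4 = 25/8
Expected profit = 25/8 − 10 = -55/8

-55/8 dollars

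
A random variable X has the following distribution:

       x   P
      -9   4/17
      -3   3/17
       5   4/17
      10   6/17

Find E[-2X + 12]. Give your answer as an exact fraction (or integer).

E[-2x+12] = (4/17)·30 + (3/17)·18 + (4/17)·2 + (6/17)·(-8)
     = 134/17

134/17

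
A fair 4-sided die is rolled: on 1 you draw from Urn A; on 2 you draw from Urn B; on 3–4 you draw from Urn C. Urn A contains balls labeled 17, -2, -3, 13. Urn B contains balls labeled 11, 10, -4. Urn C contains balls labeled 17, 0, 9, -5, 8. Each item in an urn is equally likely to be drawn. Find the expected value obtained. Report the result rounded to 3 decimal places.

E[X | Urn A] = (17 − 2 − 3 + 13)/4 = 25/4
E[X | Urn B] = (11 + 10 − 4)/3 = 17/3
E[X | Urn C] = (17 + 0 + 9 − 5 + 8)/5 = 29/5
E[X] = (1/4)·25/4 + (1/4)·17/3 + (1/2)·29/5 = 1411/240 ≈ 5.879

5.879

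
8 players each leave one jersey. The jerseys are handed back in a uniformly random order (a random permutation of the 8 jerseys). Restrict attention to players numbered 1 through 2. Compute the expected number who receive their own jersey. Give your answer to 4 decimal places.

0.2500

Let Xᵢ = 1 if person i gets their own jersey. For each i, P(Xᵢ=1) = 1/8.
By linearity of expectation, E[X₁+…+X_2] = 2·(1/8) = 1/4.
≈ 0.2500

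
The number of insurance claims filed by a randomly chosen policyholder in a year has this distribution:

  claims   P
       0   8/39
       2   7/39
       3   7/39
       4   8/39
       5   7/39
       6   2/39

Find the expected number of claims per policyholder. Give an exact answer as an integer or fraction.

38/13

E[X] = (8/39)·0 + (7/39)·2 + (7/39)·3 + (8/39)·4 + (7/39)·5 + (2/39)·6
     = 38/13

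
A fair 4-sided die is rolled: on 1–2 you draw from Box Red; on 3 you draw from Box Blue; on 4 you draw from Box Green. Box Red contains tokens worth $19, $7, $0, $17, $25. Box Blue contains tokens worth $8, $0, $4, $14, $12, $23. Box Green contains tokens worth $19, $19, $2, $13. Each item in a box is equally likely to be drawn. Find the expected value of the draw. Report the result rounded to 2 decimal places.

$12.65

E[X | Box Red] = (19 + 7 + 0 + 17 + 25)/5 = 68/5
E[X | Box Blue] = (8 + 0 + 4 + 14 + 12 + 23)/6 = 61/6
E[X | Box Green] = (19 + 19 + 2 + 13)/4 = 53/4
E[X] = (1/2)·68/5 + (1/4)·61/6 + (1/4)·53/4 = 3037/240 ≈ 12.65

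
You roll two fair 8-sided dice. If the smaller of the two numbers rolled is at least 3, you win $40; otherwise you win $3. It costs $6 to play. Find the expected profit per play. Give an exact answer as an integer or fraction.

285/16 dollars

E[payout] = (7/16)·3 + (9/16)·40 = 381/16
Expected profit = 381/16 − 6 = 285/16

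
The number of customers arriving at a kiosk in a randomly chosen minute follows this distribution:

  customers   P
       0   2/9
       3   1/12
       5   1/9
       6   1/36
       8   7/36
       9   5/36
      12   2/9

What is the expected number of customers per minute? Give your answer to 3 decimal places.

6.444

E[X] = (2/9)·0 + (1/12)·3 + (1/9)·5 + (1/36)·6 + (7/36)·8 + (5/36)·9 + (2/9)·12
     = 58/9 ≈ 6.444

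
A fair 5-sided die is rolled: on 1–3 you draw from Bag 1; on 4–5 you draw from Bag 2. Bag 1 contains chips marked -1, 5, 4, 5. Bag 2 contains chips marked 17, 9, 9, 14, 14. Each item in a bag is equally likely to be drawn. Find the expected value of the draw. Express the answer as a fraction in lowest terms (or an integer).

699/100

E[X | Bag 1] = (-1 + 5 + 4 + 5)/4 = 13/4
E[X | Bag 2] = (17 + 9 + 9 + 14 + 14)/5 = 63/5
E[X] = (3/5)·13/4 + (2/5)·63/5 = 699/100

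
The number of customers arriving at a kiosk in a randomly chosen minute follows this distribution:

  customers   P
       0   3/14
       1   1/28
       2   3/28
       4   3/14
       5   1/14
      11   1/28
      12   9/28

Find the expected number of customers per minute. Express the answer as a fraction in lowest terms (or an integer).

40/7

E[X] = (3/14)·0 + (1/28)·1 + (3/28)·2 + (3/14)·4 + (1/14)·5 + (1/28)·11 + (9/28)·12
     = 40/7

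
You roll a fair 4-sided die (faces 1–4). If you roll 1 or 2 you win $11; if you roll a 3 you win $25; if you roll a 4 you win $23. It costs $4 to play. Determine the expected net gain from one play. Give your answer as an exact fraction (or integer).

27/2 dollars

E[payout] = (1/2)·11 + (1/4)·23 + (1/4)·25 = 35/2
Expected profit = 35/2 − 4 = 27/2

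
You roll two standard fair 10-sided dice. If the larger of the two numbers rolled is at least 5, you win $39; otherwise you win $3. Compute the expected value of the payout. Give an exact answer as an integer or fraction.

E[payout] = (4/25)·3 + (21/25)·39 = 831/25

831/25 dollars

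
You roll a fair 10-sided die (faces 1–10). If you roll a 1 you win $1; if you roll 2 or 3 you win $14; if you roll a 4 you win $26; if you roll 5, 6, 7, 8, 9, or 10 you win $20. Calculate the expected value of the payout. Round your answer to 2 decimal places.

E[payout] = (1/10)·1 + (1/5)·14 + (3/5)·20 + (1/10)·26 = 35/2
≈ $17.50

$17.50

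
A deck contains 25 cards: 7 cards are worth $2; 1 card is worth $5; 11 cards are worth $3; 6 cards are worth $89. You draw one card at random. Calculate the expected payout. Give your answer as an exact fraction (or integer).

E[payout] = (7/25)·2 + (1/25)·5 + (11/25)·3 + (6/25)·89 = 586/25

586/25 dollars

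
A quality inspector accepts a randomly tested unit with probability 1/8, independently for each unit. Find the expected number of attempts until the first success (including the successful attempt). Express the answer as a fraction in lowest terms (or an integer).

For a geometric distribution, E[trials] = 1/p = 1/(1/8) = 8.

8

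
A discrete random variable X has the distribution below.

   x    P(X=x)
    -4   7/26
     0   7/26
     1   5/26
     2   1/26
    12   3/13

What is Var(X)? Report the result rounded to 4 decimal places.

E[X] = (7/26)·(-4) + (7/26)·0 + (5/26)·1 + (1/26)·2 + (3/13)·12 = 51/26
E[X²] = (7/26)·16 + (7/26)·0 + (5/26)·1 + (1/26)·4 + (3/13)·144 = 985/26
Var(X) = 985/26 − (51/26)² = 23009/676 ≈ 34.0370

34.0370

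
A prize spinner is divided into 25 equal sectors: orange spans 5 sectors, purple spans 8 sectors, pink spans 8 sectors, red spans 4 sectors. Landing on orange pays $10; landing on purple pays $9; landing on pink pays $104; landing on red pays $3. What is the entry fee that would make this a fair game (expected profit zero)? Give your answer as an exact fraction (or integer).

E[payout] = (5/25)·10 + (8/25)·9 + (8/25)·104 + (4/25)·3 = 966/25
Fair fee = E[payout] = 966/25

966/25 dollars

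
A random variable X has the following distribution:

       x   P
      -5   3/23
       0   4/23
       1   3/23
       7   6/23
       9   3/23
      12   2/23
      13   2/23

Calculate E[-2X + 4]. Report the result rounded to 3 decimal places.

-5.304

E[-2x+4] = (3/23)·14 + (4/23)·4 + (3/23)·2 + (6/23)·(-10) + (3/23)·(-14) + (2/23)·(-20) + (2/23)·(-22)
     = -122/23 ≈ -5.304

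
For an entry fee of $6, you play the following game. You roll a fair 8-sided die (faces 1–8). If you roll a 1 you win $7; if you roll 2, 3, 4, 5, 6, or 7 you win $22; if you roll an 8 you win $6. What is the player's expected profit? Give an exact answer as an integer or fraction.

97/8 dollars

E[payout] = (1/8)·6 + (1/8)·7 + (3/4)·22 = 145/8
Expected profit = 145/8 − 6 = 97/8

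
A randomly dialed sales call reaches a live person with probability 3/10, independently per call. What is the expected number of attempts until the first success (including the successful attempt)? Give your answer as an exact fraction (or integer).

For a geometric distribution, E[trials] = 1/p = 1/(3/10) = 10/3.

10/3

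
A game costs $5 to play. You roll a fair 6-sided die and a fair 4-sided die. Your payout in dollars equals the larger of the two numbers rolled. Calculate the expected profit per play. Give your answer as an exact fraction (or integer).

Distribution of the larger of the two numbers rolled: 1 w.p. 1/24, 2 w.p. 1/8, 3 w.p. 5/24, 4 w.p. 7/24, 5 w.p. 1/6, 6 w.p. 1/6
E[payout] = (1/24)·1 + (1/8)·2 + (5/24)·3 + (7/24)·4 + (1/6)·5 + (1/6)·6 = 47/12
Expected profit = 47/12 − 5 = -13/12

-13/12 dollars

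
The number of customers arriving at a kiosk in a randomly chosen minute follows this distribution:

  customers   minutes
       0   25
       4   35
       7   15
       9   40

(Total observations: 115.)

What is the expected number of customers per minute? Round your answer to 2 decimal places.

Total = 115, so P(customers=0) = 25/115, etc.
E[X] = (5/23)·0 + (7/23)·4 + (3/23)·7 + (8/23)·9
     = 121/23 ≈ 5.26

5.26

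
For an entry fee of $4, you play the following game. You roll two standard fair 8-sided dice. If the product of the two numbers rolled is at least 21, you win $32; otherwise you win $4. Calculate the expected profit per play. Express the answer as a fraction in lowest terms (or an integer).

91/8 dollars

E[payout] = (19/32)·4 + (13/32)·32 = 123/8
Expected profit = 123/8 − 4 = 91/8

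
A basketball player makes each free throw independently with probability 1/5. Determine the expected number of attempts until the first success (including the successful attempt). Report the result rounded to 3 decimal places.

For a geometric distribution, E[trials] = 1/p = 1/(1/5) = 5.
≈ 5.000

5.000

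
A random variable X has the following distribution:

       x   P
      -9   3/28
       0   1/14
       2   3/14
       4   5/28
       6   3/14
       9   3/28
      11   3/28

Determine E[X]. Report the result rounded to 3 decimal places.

3.607

E[X] = (3/28)·(-9) + (1/14)·0 + (3/14)·2 + (5/28)·4 + (3/14)·6 + (3/28)·9 + (3/28)·11
     = 101/28 ≈ 3.607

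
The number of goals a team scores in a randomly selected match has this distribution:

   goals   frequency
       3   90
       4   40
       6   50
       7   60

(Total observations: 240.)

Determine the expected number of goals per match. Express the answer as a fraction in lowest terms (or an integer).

115/24

Total = 240, so P(goals=3) = 90/240, etc.
E[X] = (3/8)·3 + (1/6)·4 + (5/24)·6 + (1/4)·7
     = 115/24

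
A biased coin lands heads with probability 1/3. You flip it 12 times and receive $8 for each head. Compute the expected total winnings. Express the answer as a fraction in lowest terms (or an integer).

E[#heads] = 12·1/3 = 4 (linearity over flips).
E[winnings] = 8·4 = 32.

$32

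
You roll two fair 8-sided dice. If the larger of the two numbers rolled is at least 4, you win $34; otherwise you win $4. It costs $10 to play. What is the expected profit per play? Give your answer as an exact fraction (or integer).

E[payout] = (9/64)·4 + (55/64)·34 = 953/32
Expected profit = 953/32 − 10 = 633/32

633/32 dollars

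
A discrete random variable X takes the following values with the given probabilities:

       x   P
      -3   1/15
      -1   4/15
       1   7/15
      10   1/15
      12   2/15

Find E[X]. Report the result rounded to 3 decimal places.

E[X] = (1/15)·(-3) + (4/15)·(-1) + (7/15)·1 + (1/15)·10 + (2/15)·12
     = 34/15 ≈ 2.267

2.267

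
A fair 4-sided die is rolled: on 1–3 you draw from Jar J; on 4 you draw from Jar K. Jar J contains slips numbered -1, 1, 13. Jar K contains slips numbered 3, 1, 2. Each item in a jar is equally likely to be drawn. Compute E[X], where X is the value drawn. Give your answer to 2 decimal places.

E[X | Jar J] = (-1 + 1 + 13)/3 = 13/3
E[X | Jar K] = (3 + 1 + 2)/3 = 2
E[X] = (3/4)·13/3 + (1/4)·2 = 15/4 ≈ 3.75

3.75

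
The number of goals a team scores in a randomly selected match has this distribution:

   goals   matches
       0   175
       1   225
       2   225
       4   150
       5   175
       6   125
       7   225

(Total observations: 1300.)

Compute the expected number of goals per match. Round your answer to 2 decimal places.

Total = 1300, so P(goals=0) = 175/1300, etc.
E[X] = (7/52)·0 + (9/52)·1 + (9/52)·2 + (3/26)·4 + (7/52)·5 + (5/52)·6 + (9/52)·7
     = 179/52 ≈ 3.44

3.44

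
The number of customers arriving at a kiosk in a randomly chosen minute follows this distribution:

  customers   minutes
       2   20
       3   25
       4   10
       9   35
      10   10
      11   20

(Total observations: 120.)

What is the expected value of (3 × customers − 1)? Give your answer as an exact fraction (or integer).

Total = 120, so P(customers=2) = 20/120, etc.
E[3x-1] = (1/6)·5 + (5/24)·8 + (1/12)·11 + (7/24)·26 + (1/12)·29 + (1/6)·32
     = 75/4

75/4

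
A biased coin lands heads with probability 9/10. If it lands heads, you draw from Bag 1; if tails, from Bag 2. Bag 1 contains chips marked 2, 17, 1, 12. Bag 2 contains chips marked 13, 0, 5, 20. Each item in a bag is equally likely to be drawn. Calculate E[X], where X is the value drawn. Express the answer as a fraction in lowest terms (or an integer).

163/20

E[X | Bag 1] = (2 + 17 + 1 + 12)/4 = 8
E[X | Bag 2] = (13 + 0 + 5 + 20)/4 = 19/2
E[X] = (9/10)·8 + (1/10)·19/2 = 163/20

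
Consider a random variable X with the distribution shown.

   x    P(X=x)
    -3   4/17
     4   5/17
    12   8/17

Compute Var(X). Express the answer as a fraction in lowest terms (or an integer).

10740/289

E[X] = (4/17)·(-3) + (5/17)·4 + (8/17)·12 = 104/17
E[X²] = (4/17)·9 + (5/17)·16 + (8/17)·144 = 1268/17
Var(X) = 1268/17 − (104/17)² = 10740/289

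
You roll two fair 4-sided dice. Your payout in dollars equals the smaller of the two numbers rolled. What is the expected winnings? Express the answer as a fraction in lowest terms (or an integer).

Distribution of the smaller of the two numbers rolled: 1 w.p. 7/16, 2 w.p. 5/16, 3 w.p. 3/16, 4 w.p. 1/16
E[payout] = (7/16)·1 + (5/16)·2 + (3/16)·3 + (1/16)·4 = 15/8

15/8 dollars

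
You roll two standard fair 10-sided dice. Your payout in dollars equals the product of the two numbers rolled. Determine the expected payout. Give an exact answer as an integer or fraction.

Distribution of the product of the two numbers rolled: 1 w.p. 1/100, 2 w.p. 1/50, 3 w.p. 1/50, 4 w.p. 3/100, 5 w.p. 1/50, 6 w.p. 1/25, …
E[payout] = (1/100)·1 + (1/50)·2 + (1/50)·3 + (3/100)·4 + (1/50)·5 + (1/25)·6 + (1/50)·7 + (1/25)·8 + (3/100)·9 + (1/25)·10 + (1/25)·12 + (1/50)·14 + (1/50)·15 + (3/100)·16 + (1/25)·18 + (1/25)·20 + (1/50)·21 + (1/25)·24 + (1/100)·25 + (1/50)·27 + (1/50)·28 + (1/25)·30 + (1/50)·32 + (1/50)·35 + (3/100)·36 + (1/25)·40 + (1/50)·42 + (1/50)·45 + (1/50)·48 + (1/100)·49 + (1/50)·50 + (1/50)·54 + (1/50)·56 + (1/50)·60 + (1/50)·63 + (1/100)·64 + (1/50)·70 + (1/50)·72 + (1/50)·80 + (1/100)·81 + (1/50)·90 + (1/100)·100 = 121/4

121/4 dollars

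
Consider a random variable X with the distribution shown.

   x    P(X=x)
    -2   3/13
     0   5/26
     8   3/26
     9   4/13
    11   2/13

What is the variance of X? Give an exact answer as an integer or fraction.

4666/169

E[X] = (3/13)·(-2) + (5/26)·0 + (3/26)·8 + (4/13)·9 + (2/13)·11 = 64/13
E[X²] = (3/13)·4 + (5/26)·0 + (3/26)·64 + (4/13)·81 + (2/13)·121 = 674/13
Var(X) = 674/13 − (64/13)² = 4666/169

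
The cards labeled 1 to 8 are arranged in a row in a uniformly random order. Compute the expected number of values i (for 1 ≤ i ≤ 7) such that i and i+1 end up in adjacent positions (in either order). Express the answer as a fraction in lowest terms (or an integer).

7/4

For each i ∈ {1,…,7}, let Xᵢ = 1 if i and i+1 are adjacent. P(Xᵢ=1) = 2·(8−1)!/8! = 2/8.
By linearity, E[ΣXᵢ] = (7)·(2/8) = 7/4.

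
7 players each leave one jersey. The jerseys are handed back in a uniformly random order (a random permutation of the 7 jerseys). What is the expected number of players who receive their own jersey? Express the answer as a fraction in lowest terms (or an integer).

Let Xᵢ = 1 if person i gets their own jersey. For each i, P(Xᵢ=1) = 1/7.
By linearity of expectation, E[X₁+…+X_7] = 7·(1/7) = 1.

1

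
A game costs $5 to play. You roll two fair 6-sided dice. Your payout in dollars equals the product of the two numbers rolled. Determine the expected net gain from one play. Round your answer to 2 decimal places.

Distribution of the product of the two numbers rolled: 1 w.p. 1/36, 2 w.p. 1/18, 3 w.p. 1/18, 4 w.p. 1/12, 5 w.p. 1/18, 6 w.p. 1/9, …
E[payout] = (1/36)·1 + (1/18)·2 + (1/18)·3 + (1/12)·4 + (1/18)·5 + (1/9)·6 + (1/18)·8 + (1/36)·9 + (1/18)·10 + (1/9)·12 + (1/18)·15 + (1/36)·16 + (1/18)·18 + (1/18)·20 + (1/18)·24 + (1/36)·25 + (1/18)·30 + (1/36)·36 = 49/4
Expected profit = 49/4 − 5 = 29/4 ≈ $7.25

$7.25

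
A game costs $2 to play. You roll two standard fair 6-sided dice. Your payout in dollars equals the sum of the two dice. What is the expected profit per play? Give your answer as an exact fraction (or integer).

$5

Distribution of the sum of the two dice: 2 w.p. 1/36, 3 w.p. 1/18, 4 w.p. 1/12, 5 w.p. 1/9, 6 w.p. 5/36, 7 w.p. 1/6, …
E[payout] = (1/36)·2 + (1/18)·3 + (1/12)·4 + (1/9)·5 + (5/36)·6 + (1/6)·7 + (5/36)·8 + (1/9)·9 + (1/12)·10 + (1/18)·11 + (1/36)·12 = 7
Expected profit = 7 − 2 = 5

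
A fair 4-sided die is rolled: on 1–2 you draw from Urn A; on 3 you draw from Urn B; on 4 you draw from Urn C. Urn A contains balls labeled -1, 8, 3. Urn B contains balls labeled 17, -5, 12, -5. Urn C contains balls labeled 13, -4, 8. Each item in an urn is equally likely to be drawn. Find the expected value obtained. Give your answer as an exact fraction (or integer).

205/48

E[X | Urn A] = (-1 + 8 + 3)/3 = 10/3
E[X | Urn B] = (17 − 5 + 12 − 5)/4 = 19/4
E[X | Urn C] = (13 − 4 + 8)/3 = 17/3
E[X] = (1/2)·10/3 + (1/4)·19/4 + (1/4)·17/3 = 205/48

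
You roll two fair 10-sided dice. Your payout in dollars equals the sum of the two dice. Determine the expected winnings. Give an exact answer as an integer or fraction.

$11

Distribution of the sum of the two dice: 2 w.p. 1/100, 3 w.p. 1/50, 4 w.p. 3/100, 5 w.p. 1/25, 6 w.p. 1/20, 7 w.p. 3/50, …
E[payout] = (1/100)·2 + (1/50)·3 + (3/100)·4 + (1/25)·5 + (1/20)·6 + (3/50)·7 + (7/100)·8 + (2/25)·9 + (9/100)·10 + (1/10)·11 + (9/100)·12 + (2/25)·13 + (7/100)·14 + (3/50)·15 + (1/20)·16 + (1/25)·17 + (3/100)·18 + (1/50)·19 + (1/100)·20 = 11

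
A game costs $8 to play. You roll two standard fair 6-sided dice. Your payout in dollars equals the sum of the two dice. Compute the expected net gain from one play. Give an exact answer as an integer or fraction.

Distribution of the sum of the two dice: 2 w.p. 1/36, 3 w.p. 1/18, 4 w.p. 1/12, 5 w.p. 1/9, 6 w.p. 5/36, 7 w.p. 1/6, …
E[payout] = (1/36)·2 + (1/18)·3 + (1/12)·4 + (1/9)·5 + (5/36)·6 + (1/6)·7 + (5/36)·8 + (1/9)·9 + (1/12)·10 + (1/18)·11 + (1/36)·12 = 7
Expected profit = 7 − 8 = -1

-$1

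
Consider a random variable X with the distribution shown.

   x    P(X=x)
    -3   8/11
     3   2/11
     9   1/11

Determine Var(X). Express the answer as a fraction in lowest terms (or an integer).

E[X] = (8/11)·(-3) + (2/11)·3 + (1/11)·9 = -9/11
E[X²] = (8/11)·9 + (2/11)·9 + (1/11)·81 = 171/11
Var(X) = 171/11 − (-9/11)² = 1800/121

1800/121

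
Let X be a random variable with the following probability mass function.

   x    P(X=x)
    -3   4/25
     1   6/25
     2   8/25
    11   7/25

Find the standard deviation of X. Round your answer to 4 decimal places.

4.9729

E[X] = 87/25, E[X²] = 921/25
Var(X) = E[X²] − (E[X])² = 921/25 − 7569/625 = 15456/625
SD(X) = √(15456/625) ≈ 4.9729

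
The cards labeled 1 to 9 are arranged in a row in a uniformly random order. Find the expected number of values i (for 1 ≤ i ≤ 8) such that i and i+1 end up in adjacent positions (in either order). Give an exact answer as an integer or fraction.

For each i ∈ {1,…,8}, let Xᵢ = 1 if i and i+1 are adjacent. P(Xᵢ=1) = 2·(9−1)!/9! = 2/9.
By linearity, E[ΣXᵢ] = (8)·(2/9) = 16/9.

16/9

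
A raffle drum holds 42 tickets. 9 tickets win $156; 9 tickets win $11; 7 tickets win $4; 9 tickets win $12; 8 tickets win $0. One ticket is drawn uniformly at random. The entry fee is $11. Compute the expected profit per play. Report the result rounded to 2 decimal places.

$28.02

E[payout] = (9/42)·156 + (9/42)·11 + (7/42)·4 + (9/42)·12 + (8/42)·0 = 1639/42
Expected profit = 1639/42 − 11 = 1177/42 ≈ $28.02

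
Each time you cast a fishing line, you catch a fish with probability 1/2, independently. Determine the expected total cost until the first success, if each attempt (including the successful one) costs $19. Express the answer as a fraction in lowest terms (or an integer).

$38

E[#attempts] = 1/p = 2; E[cost] = 19·2 = 38.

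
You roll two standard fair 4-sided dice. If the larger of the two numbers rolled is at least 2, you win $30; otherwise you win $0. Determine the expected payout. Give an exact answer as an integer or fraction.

E[payout] = (1/16)·0 + (15/16)·30 = 225/8

225/8 dollars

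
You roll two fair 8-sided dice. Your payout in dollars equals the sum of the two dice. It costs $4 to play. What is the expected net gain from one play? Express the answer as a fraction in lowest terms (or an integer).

Distribution of the sum of the two dice: 2 w.p. 1/64, 3 w.p. 1/32, 4 w.p. 3/64, 5 w.p. 1/16, 6 w.p. 5/64, 7 w.p. 3/32, …
E[payout] = (1/64)·2 + (1/32)·3 + (3/64)·4 + (1/16)·5 + (5/64)·6 + (3/32)·7 + (7/64)·8 + (1/8)·9 + (7/64)·10 + (3/32)·11 + (5/64)·12 + (1/16)·13 + (3/64)·14 + (1/32)·15 + (1/64)·16 = 9
Expected profit = 9 − 4 = 5

$5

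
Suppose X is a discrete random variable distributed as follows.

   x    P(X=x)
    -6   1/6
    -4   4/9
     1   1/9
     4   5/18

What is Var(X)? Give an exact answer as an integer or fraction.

E[X] = (1/6)·(-6) + (4/9)·(-4) + (1/9)·1 + (5/18)·4 = -14/9
E[X²] = (1/6)·36 + (4/9)·16 + (1/9)·1 + (5/18)·16 = 53/3
Var(X) = 53/3 − (-14/9)² = 1235/81

1235/81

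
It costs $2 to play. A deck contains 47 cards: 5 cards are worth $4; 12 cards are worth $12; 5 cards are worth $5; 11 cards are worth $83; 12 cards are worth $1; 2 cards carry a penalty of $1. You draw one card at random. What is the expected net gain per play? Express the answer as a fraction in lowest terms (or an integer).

E[payout] = (5/47)·4 + (12/47)·12 + (5/47)·5 + (11/47)·83 + (12/47)·1 + (2/47)·(-1) = 1112/47
Expected profit = 1112/47 − 2 = 1018/47

1018/47 dollars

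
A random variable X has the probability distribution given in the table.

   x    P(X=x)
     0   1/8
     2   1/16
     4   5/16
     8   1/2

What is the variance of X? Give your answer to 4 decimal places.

8.3594

E[X] = (1/8)·0 + (1/16)·2 + (5/16)·4 + (1/2)·8 = 43/8
E[X²] = (1/8)·0 + (1/16)·4 + (5/16)·16 + (1/2)·64 = 149/4
Var(X) = 149/4 − (43/8)² = 535/64 ≈ 8.3594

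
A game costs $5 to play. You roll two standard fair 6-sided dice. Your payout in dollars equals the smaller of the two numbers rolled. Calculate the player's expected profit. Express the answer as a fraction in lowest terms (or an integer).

-89/36 dollars

Distribution of the smaller of the two numbers rolled: 1 w.p. 11/36, 2 w.p. 1/4, 3 w.p. 7/36, 4 w.p. 5/36, 5 w.p. 1/12, 6 w.p. 1/36
E[payout] = (11/36)·1 + (1/4)·2 + (7/36)·3 + (5/36)·4 + (1/12)·5 + (1/36)·6 = 91/36
Expected profit = 91/36 − 5 = -89/36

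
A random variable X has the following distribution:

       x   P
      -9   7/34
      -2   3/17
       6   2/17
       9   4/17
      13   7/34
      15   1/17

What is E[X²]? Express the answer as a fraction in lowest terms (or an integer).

1508/17

E[X²] = (7/34)·81 + (3/17)·4 + (2/17)·36 + (4/17)·81 + (7/34)·169 + (1/17)·225
     = 1508/17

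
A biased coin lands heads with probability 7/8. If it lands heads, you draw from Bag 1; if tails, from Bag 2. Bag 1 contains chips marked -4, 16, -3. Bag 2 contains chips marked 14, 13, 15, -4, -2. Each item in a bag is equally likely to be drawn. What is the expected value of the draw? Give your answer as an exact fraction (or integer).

141/40

E[X | Bag 1] = (-4 + 16 − 3)/3 = 3
E[X | Bag 2] = (14 + 13 + 15 − 4 − 2)/5 = 36/5
E[X] = (7/8)·3 + (1/8)·36/5 = 141/40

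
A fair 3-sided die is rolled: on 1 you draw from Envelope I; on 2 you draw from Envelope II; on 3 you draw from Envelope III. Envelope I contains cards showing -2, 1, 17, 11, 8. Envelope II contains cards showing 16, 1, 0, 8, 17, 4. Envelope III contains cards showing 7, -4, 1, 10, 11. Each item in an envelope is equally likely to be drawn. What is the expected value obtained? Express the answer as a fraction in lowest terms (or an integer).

59/9

E[X | Envelope I] = (-2 + 1 + 17 + 11 + 8)/5 = 7
E[X | Envelope II] = (16 + 1 + 0 + 8 + 17 + 4)/6 = 23/3
E[X | Envelope III] = (7 − 4 + 1 + 10 + 11)/5 = 5
E[X] = (1/3)·7 + (1/3)·23/3 + (1/3)·5 = 59/9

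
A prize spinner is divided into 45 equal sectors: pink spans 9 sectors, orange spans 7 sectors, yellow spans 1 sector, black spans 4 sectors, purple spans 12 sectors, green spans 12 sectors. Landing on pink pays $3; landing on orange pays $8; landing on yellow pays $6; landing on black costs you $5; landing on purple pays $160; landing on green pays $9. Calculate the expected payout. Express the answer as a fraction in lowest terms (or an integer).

233/5 dollars

E[payout] = (9/45)·3 + (7/45)·8 + (1/45)·6 + (4/45)·(-5) + (12/45)·160 + (12/45)·9 = 233/5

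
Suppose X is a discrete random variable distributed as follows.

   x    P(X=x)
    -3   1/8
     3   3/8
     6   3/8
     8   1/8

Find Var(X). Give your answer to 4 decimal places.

E[X] = (1/8)·(-3) + (3/8)·3 + (3/8)·6 + (1/8)·8 = 4
E[X²] = (1/8)·9 + (3/8)·9 + (3/8)·36 + (1/8)·64 = 26
Var(X) = 26 − (4)² = 10 ≈ 10.0000

10.0000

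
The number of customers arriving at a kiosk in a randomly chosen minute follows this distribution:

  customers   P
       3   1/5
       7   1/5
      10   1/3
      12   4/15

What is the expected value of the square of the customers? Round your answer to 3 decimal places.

E[X²] = (1/5)·9 + (1/5)·49 + (1/3)·100 + (4/15)·144
     = 250/3 ≈ 83.333

83.333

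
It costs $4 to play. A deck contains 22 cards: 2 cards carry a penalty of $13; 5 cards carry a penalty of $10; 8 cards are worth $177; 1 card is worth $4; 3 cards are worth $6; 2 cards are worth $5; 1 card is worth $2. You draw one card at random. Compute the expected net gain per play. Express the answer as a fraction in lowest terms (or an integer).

E[payout] = (2/22)·(-13) + (5/22)·(-10) + (8/22)·177 + (1/22)·4 + (3/22)·6 + (2/22)·5 + (1/22)·2 = 687/11
Expected profit = 687/11 − 4 = 643/11

643/11 dollars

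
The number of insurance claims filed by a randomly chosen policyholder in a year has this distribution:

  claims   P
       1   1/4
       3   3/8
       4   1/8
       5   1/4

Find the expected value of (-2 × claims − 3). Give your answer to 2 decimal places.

-9.25

E[-2x-3] = (1/4)·(-5) + (3/8)·(-9) + (1/8)·(-11) + (1/4)·(-13)
     = -37/4 ≈ -9.25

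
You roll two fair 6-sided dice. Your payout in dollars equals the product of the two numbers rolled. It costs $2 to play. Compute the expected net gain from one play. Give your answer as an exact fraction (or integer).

Distribution of the product of the two numbers rolled: 1 w.p. 1/36, 2 w.p. 1/18, 3 w.p. 1/18, 4 w.p. 1/12, 5 w.p. 1/18, 6 w.p. 1/9, …
E[payout] = (1/36)·1 + (1/18)·2 + (1/18)·3 + (1/12)·4 + (1/18)·5 + (1/9)·6 + (1/18)·8 + (1/36)·9 + (1/18)·10 + (1/9)·12 + (1/18)·15 + (1/36)·16 + (1/18)·18 + (1/18)·20 + (1/18)·24 + (1/36)·25 + (1/18)·30 + (1/36)·36 = 49/4
Expected profit = 49/4 − 2 = 41/4

41/4 dollars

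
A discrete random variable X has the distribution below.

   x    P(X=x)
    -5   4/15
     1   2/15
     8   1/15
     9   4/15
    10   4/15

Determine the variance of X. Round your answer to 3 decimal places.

E[X] = (4/15)·(-5) + (2/15)·1 + (1/15)·8 + (4/15)·9 + (4/15)·10 = 22/5
E[X²] = (4/15)·25 + (2/15)·1 + (1/15)·64 + (4/15)·81 + (4/15)·100 = 178/3
Var(X) = 178/3 − (22/5)² = 2998/75 ≈ 39.973

39.973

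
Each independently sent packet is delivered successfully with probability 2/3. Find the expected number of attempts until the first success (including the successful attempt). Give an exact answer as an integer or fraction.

For a geometric distribution, E[trials] = 1/p = 1/(2/3) = 3/2.

3/2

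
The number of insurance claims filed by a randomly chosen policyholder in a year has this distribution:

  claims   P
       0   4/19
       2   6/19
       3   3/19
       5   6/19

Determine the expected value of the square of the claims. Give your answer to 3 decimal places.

E[X²] = (4/19)·0 + (6/19)·4 + (3/19)·9 + (6/19)·25
     = 201/19 ≈ 10.579

10.579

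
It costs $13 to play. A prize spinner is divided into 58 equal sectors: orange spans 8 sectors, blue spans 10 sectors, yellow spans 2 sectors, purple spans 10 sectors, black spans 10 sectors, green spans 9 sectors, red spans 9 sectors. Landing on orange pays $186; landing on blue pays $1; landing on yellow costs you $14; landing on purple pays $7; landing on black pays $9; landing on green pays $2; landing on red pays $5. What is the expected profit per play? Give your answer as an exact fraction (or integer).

939/58 dollars

E[payout] = (8/58)·186 + (10/58)·1 + (2/58)·(-14) + (10/58)·7 + (10/58)·9 + (9/58)·2 + (9/58)·5 = 1693/58
Expected profit = 1693/58 − 13 = 939/58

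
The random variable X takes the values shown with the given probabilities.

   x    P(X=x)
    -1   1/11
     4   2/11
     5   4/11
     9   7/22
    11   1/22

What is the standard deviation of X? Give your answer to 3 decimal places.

3.084

E[X] = 64/11, E[X²] = 477/11
Var(X) = E[X²] − (E[X])² = 477/11 − 4096/121 = 1151/121
SD(X) = √(1151/121) ≈ 3.084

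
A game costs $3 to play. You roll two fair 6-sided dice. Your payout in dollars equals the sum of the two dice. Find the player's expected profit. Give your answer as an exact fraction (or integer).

$4

Distribution of the sum of the two dice: 2 w.p. 1/36, 3 w.p. 1/18, 4 w.p. 1/12, 5 w.p. 1/9, 6 w.p. 5/36, 7 w.p. 1/6, …
E[payout] = (1/36)·2 + (1/18)·3 + (1/12)·4 + (1/9)·5 + (5/36)·6 + (1/6)·7 + (5/36)·8 + (1/9)·9 + (1/12)·10 + (1/18)·11 + (1/36)·12 = 7
Expected profit = 7 − 3 = 4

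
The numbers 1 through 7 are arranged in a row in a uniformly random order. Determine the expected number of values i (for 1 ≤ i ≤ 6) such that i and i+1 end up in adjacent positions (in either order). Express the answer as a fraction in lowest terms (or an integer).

12/7

For each i ∈ {1,…,6}, let Xᵢ = 1 if i and i+1 are adjacent. P(Xᵢ=1) = 2·(7−1)!/7! = 2/7.
By linearity, E[ΣXᵢ] = (6)·(2/7) = 12/7.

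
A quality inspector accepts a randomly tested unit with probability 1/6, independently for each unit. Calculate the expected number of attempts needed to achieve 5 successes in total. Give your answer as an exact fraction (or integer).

By linearity (sum of 5 independent geometric waits), E[trials] = 5/p = 5/(1/6) = 30.

30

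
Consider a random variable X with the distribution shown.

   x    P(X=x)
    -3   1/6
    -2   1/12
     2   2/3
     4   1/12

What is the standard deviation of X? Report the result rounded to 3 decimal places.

E[X] = 1, E[X²] = 35/6
Var(X) = E[X²] − (E[X])² = 35/6 − 1 = 29/6
SD(X) = √(29/6) ≈ 2.198

2.198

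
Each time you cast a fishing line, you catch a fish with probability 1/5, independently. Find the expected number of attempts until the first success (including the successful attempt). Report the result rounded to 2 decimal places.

5.00

For a geometric distribution, E[trials] = 1/p = 1/(1/5) = 5.
≈ 5.00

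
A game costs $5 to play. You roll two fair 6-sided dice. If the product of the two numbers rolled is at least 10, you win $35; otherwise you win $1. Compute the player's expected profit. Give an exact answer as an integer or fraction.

251/18 dollars

E[payout] = (17/36)·1 + (19/36)·35 = 341/18
Expected profit = 341/18 − 5 = 251/18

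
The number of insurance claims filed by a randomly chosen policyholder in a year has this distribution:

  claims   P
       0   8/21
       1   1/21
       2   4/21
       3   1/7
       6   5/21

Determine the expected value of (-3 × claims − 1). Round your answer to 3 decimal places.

E[-3x-1] = (8/21)·(-1) + (1/21)·(-4) + (4/21)·(-7) + (1/7)·(-10) + (5/21)·(-19)
     = -55/7 ≈ -7.857

-7.857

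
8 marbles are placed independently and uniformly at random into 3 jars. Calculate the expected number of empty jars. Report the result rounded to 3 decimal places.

0.117

Let Xⱼ=1 if jar j is empty. P(Xⱼ=1) = ((3-1)/3)^8 = 256/6561.
By linearity, E[#empty] = 3·256/6561 = 256/2187.
≈ 0.117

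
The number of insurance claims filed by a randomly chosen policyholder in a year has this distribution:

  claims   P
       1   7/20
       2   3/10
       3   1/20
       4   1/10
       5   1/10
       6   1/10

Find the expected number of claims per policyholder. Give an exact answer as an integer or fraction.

E[X] = (7/20)·1 + (3/10)·2 + (1/20)·3 + (1/10)·4 + (1/10)·5 + (1/10)·6
     = 13/5

13/5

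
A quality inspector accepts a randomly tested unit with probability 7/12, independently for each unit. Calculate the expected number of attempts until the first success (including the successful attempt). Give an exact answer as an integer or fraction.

12/7

For a geometric distribution, E[trials] = 1/p = 1/(7/12) = 12/7.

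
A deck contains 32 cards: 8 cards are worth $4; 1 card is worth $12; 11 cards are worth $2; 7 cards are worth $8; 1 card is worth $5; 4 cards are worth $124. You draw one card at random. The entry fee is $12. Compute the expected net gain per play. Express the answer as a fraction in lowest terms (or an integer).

239/32 dollars

E[payout] = (8/32)·4 + (1/32)·12 + (11/32)·2 + (7/32)·8 + (1/32)·5 + (4/32)·124 = 623/32
Expected profit = 623/32 − 12 = 239/32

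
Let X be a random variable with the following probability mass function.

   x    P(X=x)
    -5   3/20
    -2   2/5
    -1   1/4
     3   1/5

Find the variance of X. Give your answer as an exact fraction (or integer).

E[X] = (3/20)·(-5) + (2/5)·(-2) + (1/4)·(-1) + (1/5)·3 = -6/5
E[X²] = (3/20)·25 + (2/5)·4 + (1/4)·1 + (1/5)·9 = 37/5
Var(X) = 37/5 − (-6/5)² = 149/25

149/25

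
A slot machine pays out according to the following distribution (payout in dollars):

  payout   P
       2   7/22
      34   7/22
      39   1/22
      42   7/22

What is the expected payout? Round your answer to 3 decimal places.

E[X] = (7/22)·2 + (7/22)·34 + (1/22)·39 + (7/22)·42
     = 585/22 ≈ 26.591

$26.591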